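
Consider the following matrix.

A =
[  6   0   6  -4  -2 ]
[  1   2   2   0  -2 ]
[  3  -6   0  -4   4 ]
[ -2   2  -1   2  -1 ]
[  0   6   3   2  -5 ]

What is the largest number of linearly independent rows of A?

Row reduce to echelon form.
R2 ← R2 − (1/6)·R1: [0, 2, 1, 2/3, -5/3]
R3 ← R3 − (1/2)·R1: [0, -6, -3, -2, 5]
R4 ← R4 + (1/3)·R1: [0, 2, 1, 2/3, -5/3]
R3 ← R3 + (3)·R2: [0, 0, 0, 0, 0]
R4 ← R4 − R2: [0, 0, 0, 0, 0]
R5 ← R5 − (3)·R2: [0, 0, 0, 0, 0]
Echelon form has 2 nonzero rows, so rank(A) = 2.
The rank gives the maximum number of linearly independent rows: 2.

2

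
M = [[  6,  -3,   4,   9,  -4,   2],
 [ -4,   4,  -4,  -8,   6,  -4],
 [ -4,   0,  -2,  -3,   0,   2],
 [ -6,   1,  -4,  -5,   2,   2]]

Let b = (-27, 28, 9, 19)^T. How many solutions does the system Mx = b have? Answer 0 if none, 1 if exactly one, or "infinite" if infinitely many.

infinite

Row reduce the augmented matrix [M | b].
R2 ← R2 + (2/3)·R1: [0, 2, -4/3, -2, 10/3, -8/3, 10]
R3 ← R3 + (2/3)·R1: [0, -2, 2/3, 3, -8/3, 10/3, -9]
R4 ← R4 + R1: [0, -2, 0, 4, -2, 4, -8]
R3 ← R3 + R2: [0, 0, -2/3, 1, 2/3, 2/3, 1]
R4 ← R4 + R2: [0, 0, -4/3, 2, 4/3, 4/3, 2]
R4 ← R4 − (2)·R3: [0, 0, 0, 0, 0, 0, 0]
The echelon form has 3 nonzero rows, and every pivot lies in the first 6 columns, so rank(M) = rank([M|b]) = 3.
The system is consistent.
rank = 3 < 6 unknowns, so there are infinitely many solutions.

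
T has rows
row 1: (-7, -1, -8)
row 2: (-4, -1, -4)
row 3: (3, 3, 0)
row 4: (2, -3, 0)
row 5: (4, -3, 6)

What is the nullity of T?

Row reduce to echelon form.
R2 ← R2 − (4/7)·R1: [0, -3/7, 4/7]
R3 ← R3 + (3/7)·R1: [0, 18/7, -24/7]
R4 ← R4 + (2/7)·R1: [0, -23/7, -16/7]
R5 ← R5 + (4/7)·R1: [0, -25/7, 10/7]
R3 ← R3 + (6)·R2: [0, 0, 0]
R4 ← R4 − (23/3)·R2: [0, 0, -20/3]
R5 ← R5 − (25/3)·R2: [0, 0, -10/3]
Swap R3 ↔ R4
R5 ← R5 − (1/2)·R3: [0, 0, 0]
3 nonzero rows, so rank(T) = 3.
T has 3 columns; by rank–nullity, nullity = 3 − 3 = 0.

0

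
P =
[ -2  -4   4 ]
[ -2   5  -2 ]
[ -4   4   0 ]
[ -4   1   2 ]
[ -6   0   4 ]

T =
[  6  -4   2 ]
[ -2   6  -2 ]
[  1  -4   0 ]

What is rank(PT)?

2

First compute PT:
[[  0, -32,   4],
 [-24,  46, -14],
 [-32,  40, -16],
 [-24,  14, -10],
 [-32,   8, -12]]
Now row reduce the product.
Swap R1 ↔ R2
R3 ← R3 − (4/3)·R1: [0, -64/3, 8/3]
R4 ← R4 − R1: [0, -32, 4]
R5 ← R5 − (4/3)·R1: [0, -160/3, 20/3]
R3 ← R3 − (2/3)·R2: [0, 0, 0]
R4 ← R4 − R2: [0, 0, 0]
R5 ← R5 − (5/3)·R2: [0, 0, 0]
2 nonzero rows, so rank(PT) = 2.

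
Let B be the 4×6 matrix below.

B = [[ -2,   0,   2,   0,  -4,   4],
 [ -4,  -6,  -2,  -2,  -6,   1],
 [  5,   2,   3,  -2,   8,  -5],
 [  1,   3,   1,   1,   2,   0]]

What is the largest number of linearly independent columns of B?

Row reduce to echelon form.
R2 ← R2 − (2)·R1: [0, -6, -6, -2, 2, -7]
R3 ← R3 + (5/2)·R1: [0, 2, 8, -2, -2, 5]
R4 ← R4 + (1/2)·R1: [0, 3, 2, 1, 0, 2]
R3 ← R3 + (1/3)·R2: [0, 0, 6, -8/3, -4/3, 8/3]
R4 ← R4 + (1/2)·R2: [0, 0, -1, 0, 1, -3/2]
R4 ← R4 + (1/6)·R3: [0, 0, 0, -4/9, 7/9, -19/18]
Echelon form has 4 nonzero rows, so rank(B) = 4.
The rank gives the maximum number of linearly independent columns: 4.

4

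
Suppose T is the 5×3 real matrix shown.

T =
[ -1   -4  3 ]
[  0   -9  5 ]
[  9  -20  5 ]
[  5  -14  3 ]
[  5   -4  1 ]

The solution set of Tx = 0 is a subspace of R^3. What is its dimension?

0

Row reduce to echelon form.
R3 ← R3 + (9)·R1: [0, -56, 32]
R4 ← R4 + (5)·R1: [0, -34, 18]
R5 ← R5 + (5)·R1: [0, -24, 16]
R3 ← R3 − (56/9)·R2: [0, 0, 8/9]
R4 ← R4 − (34/9)·R2: [0, 0, -8/9]
R5 ← R5 − (8/3)·R2: [0, 0, 8/3]
R4 ← R4 + R3: [0, 0, 0]
R5 ← R5 − (3)·R3: [0, 0, 0]
3 nonzero rows, so rank(T) = 3.
T has 3 columns; by rank–nullity, nullity = 3 − 3 = 0.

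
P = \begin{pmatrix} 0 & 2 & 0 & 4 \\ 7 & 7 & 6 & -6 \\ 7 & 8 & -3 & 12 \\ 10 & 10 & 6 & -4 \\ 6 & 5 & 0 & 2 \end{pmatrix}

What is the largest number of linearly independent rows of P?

3

Row reduce to echelon form.
Swap R1 ↔ R2
R3 ← R3 − R1: [0, 1, -9, 18]
R4 ← R4 − (10/7)·R1: [0, 0, -18/7, 32/7]
R5 ← R5 − (6/7)·R1: [0, -1, -36/7, 50/7]
R3 ← R3 − (1/2)·R2: [0, 0, -9, 16]
R5 ← R5 + (1/2)·R2: [0, 0, -36/7, 64/7]
R4 ← R4 − (2/7)·R3: [0, 0, 0, 0]
R5 ← R5 − (4/7)·R3: [0, 0, 0, 0]
Echelon form has 3 nonzero rows, so rank(P) = 3.
The rank gives the maximum number of linearly independent rows: 3.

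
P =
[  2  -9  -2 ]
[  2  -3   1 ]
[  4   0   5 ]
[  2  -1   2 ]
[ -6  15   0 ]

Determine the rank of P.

Row reduce to echelon form.
R2 ← R2 − R1: [0, 6, 3]
R3 ← R3 − (2)·R1: [0, 18, 9]
R4 ← R4 − R1: [0, 8, 4]
R5 ← R5 + (3)·R1: [0, -12, -6]
R3 ← R3 − (3)·R2: [0, 0, 0]
R4 ← R4 − (4/3)·R2: [0, 0, 0]
R5 ← R5 + (2)·R2: [0, 0, 0]
Echelon form has 2 nonzero rows, so rank(P) = 2.

2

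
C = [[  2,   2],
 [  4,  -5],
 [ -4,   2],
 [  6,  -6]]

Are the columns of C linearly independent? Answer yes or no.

yes

Row reduce C to echelon form.
R2 ← R2 − (2)·R1: [0, -9]
R3 ← R3 + (2)·R1: [0, 6]
R4 ← R4 − (3)·R1: [0, -12]
R3 ← R3 + (2/3)·R2: [0, 0]
R4 ← R4 − (4/3)·R2: [0, 0]
2 pivots among 2 columns.
Every column is a pivot column, so the columns are linearly independent.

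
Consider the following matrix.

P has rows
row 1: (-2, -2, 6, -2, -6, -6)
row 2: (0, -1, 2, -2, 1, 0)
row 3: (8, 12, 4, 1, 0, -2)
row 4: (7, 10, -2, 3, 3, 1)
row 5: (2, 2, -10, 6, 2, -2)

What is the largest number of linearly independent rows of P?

Row reduce to echelon form.
R3 ← R3 + (4)·R1: [0, 4, 28, -7, -24, -26]
R4 ← R4 + (7/2)·R1: [0, 3, 19, -4, -18, -20]
R5 ← R5 + R1: [0, 0, -4, 4, -4, -8]
R3 ← R3 + (4)·R2: [0, 0, 36, -15, -20, -26]
R4 ← R4 + (3)·R2: [0, 0, 25, -10, -15, -20]
R4 ← R4 − (25/36)·R3: [0, 0, 0, 5/12, -10/9, -35/18]
R5 ← R5 + (1/9)·R3: [0, 0, 0, 7/3, -56/9, -98/9]
R5 ← R5 − (28/5)·R4: [0, 0, 0, 0, 0, 0]
Echelon form has 4 nonzero rows, so rank(P) = 4.
The rank gives the maximum number of linearly independent rows: 4.

4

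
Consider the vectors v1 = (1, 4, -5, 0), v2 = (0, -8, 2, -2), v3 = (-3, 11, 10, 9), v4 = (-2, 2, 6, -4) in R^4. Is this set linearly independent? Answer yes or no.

no

Form the matrix with these vectors as rows and row reduce.
R3 ← R3 + (3)·R1: [0, 23, -5, 9]
R4 ← R4 + (2)·R1: [0, 10, -4, -4]
R3 ← R3 + (23/8)·R2: [0, 0, 3/4, 13/4]
R4 ← R4 + (5/4)·R2: [0, 0, -3/2, -13/2]
R4 ← R4 + (2)·R3: [0, 0, 0, 0]
3 nonzero rows, so the 4 vectors span a space of dimension 3.
Since 3 < 4, the vectors are linearly dependent.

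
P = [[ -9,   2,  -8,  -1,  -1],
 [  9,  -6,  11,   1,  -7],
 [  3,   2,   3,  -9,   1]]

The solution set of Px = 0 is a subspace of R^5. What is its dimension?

Row reduce to echelon form.
R2 ← R2 + R1: [0, -4, 3, 0, -8]
R3 ← R3 + (1/3)·R1: [0, 8/3, 1/3, -28/3, 2/3]
R3 ← R3 + (2/3)·R2: [0, 0, 7/3, -28/3, -14/3]
3 nonzero rows, so rank(P) = 3.
P has 5 columns; by rank–nullity, nullity = 5 − 3 = 2.

2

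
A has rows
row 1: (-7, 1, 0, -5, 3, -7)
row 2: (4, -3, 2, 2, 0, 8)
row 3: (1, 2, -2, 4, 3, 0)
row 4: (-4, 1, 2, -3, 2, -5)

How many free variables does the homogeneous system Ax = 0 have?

Row reduce to echelon form.
R2 ← R2 + (4/7)·R1: [0, -17/7, 2, -6/7, 12/7, 4]
R3 ← R3 + (1/7)·R1: [0, 15/7, -2, 23/7, 24/7, -1]
R4 ← R4 − (4/7)·R1: [0, 3/7, 2, -1/7, 2/7, -1]
R3 ← R3 + (15/17)·R2: [0, 0, -4/17, 43/17, 84/17, 43/17]
R4 ← R4 + (3/17)·R2: [0, 0, 40/17, -5/17, 10/17, -5/17]
R4 ← R4 + (10)·R3: [0, 0, 0, 25, 50, 25]
4 nonzero rows, so rank(A) = 4.
A has 6 columns; by rank–nullity, nullity = 6 − 4 = 2.

2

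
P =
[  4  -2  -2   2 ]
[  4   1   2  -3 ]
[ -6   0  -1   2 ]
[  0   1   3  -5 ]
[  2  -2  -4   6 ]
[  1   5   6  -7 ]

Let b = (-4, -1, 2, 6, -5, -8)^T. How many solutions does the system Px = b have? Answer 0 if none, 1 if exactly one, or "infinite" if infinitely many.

0

Row reduce the augmented matrix [P | b].
R2 ← R2 − R1: [0, 3, 4, -5, 3]
R3 ← R3 + (3/2)·R1: [0, -3, -4, 5, -4]
R5 ← R5 − (1/2)·R1: [0, -1, -3, 5, -3]
R6 ← R6 − (1/4)·R1: [0, 11/2, 13/2, -15/2, -7]
R3 ← R3 + R2: [0, 0, 0, 0, -1]
R4 ← R4 − (1/3)·R2: [0, 0, 5/3, -10/3, 5]
R5 ← R5 + (1/3)·R2: [0, 0, -5/3, 10/3, -2]
R6 ← R6 − (11/6)·R2: [0, 0, -5/6, 5/3, -25/2]
Swap R3 ↔ R4
R5 ← R5 + R3: [0, 0, 0, 0, 3]
R6 ← R6 + (1/2)·R3: [0, 0, 0, 0, -10]
R5 ← R5 + (3)·R4: [0, 0, 0, 0, 0]
R6 ← R6 − (10)·R4: [0, 0, 0, 0, 0]
The echelon form has 4 nonzero rows; the last pivot sits in the augmented column, so rank(P) = 3 but rank([P|b]) = 4.
Since the ranks differ, the system is inconsistent.
It has no solutions.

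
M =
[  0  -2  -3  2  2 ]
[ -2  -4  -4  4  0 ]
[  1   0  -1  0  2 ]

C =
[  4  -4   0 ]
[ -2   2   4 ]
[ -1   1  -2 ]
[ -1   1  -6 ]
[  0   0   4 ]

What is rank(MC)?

First compute MC:
[[  5,  -5,  -6],
 [  0,   0, -32],
 [  5,  -5,  10]]
Now row reduce the product.
R3 ← R3 − R1: [0, 0, 16]
R3 ← R3 + (1/2)·R2: [0, 0, 0]
2 nonzero rows, so rank(MC) = 2.

2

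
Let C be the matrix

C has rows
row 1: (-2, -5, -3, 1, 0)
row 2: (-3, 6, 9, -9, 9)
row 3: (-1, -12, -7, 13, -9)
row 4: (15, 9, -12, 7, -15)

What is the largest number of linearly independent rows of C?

3

Row reduce to echelon form.
R2 ← R2 − (3/2)·R1: [0, 27/2, 27/2, -21/2, 9]
R3 ← R3 − (1/2)·R1: [0, -19/2, -11/2, 25/2, -9]
R4 ← R4 + (15/2)·R1: [0, -57/2, -69/2, 29/2, -15]
R3 ← R3 + (19/27)·R2: [0, 0, 4, 46/9, -8/3]
R4 ← R4 + (19/9)·R2: [0, 0, -6, -23/3, 4]
R4 ← R4 + (3/2)·R3: [0, 0, 0, 0, 0]
Echelon form has 3 nonzero rows, so rank(C) = 3.
The rank gives the maximum number of linearly independent rows: 3.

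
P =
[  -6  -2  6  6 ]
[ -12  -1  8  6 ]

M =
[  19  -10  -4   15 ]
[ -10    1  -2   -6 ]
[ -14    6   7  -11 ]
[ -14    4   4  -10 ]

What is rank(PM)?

2

First compute PM:
[[-262, 118,  94, -204],
 [-414, 191, 130, -322]]
Now row reduce the product.
R2 ← R2 − (207/131)·R1: [0, 595/131, -2428/131, 46/131]
2 nonzero rows, so rank(PM) = 2.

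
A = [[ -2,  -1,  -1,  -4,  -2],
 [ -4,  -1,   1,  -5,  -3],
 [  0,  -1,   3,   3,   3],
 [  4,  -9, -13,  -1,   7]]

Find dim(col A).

4

Row reduce to echelon form.
R2 ← R2 − (2)·R1: [0, 1, 3, 3, 1]
R4 ← R4 + (2)·R1: [0, -11, -15, -9, 3]
R3 ← R3 + R2: [0, 0, 6, 6, 4]
R4 ← R4 + (11)·R2: [0, 0, 18, 24, 14]
R4 ← R4 − (3)·R3: [0, 0, 0, 6, 2]
Echelon form has 4 nonzero rows, so rank(A) = 4.
The column space has dimension equal to the rank: 4.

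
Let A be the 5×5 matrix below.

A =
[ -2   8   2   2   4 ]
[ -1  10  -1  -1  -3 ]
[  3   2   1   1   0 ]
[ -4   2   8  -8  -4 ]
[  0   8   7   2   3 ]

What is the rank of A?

5

Row reduce to echelon form.
R2 ← R2 − (1/2)·R1: [0, 6, -2, -2, -5]
R3 ← R3 + (3/2)·R1: [0, 14, 4, 4, 6]
R4 ← R4 − (2)·R1: [0, -14, 4, -12, -12]
R3 ← R3 − (7/3)·R2: [0, 0, 26/3, 26/3, 53/3]
R4 ← R4 + (7/3)·R2: [0, 0, -2/3, -50/3, -71/3]
R5 ← R5 − (4/3)·R2: [0, 0, 29/3, 14/3, 29/3]
R4 ← R4 + (1/13)·R3: [0, 0, 0, -16, -290/13]
R5 ← R5 − (29/26)·R3: [0, 0, 0, -5, -261/26]
R5 ← R5 − (5/16)·R4: [0, 0, 0, 0, -319/104]
Echelon form has 5 nonzero rows, so rank(A) = 5.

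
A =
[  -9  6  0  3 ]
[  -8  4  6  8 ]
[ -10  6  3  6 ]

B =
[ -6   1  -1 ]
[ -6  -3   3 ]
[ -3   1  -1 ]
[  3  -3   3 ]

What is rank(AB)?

First compute AB:
[[ 27, -36,  36],
 [ 30, -38,  38],
 [ 33, -43,  43]]
Now row reduce the product.
R2 ← R2 − (10/9)·R1: [0, 2, -2]
R3 ← R3 − (11/9)·R1: [0, 1, -1]
R3 ← R3 − (1/2)·R2: [0, 0, 0]
2 nonzero rows, so rank(AB) = 2.

2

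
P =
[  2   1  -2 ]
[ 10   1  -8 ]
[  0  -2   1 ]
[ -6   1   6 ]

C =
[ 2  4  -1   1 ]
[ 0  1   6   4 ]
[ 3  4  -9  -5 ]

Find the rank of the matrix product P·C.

First compute PC:
[[ -2,   1,  22,  16],
 [ -4,   9,  68,  54],
 [  3,   2, -21, -13],
 [  6,   1, -42, -32]]
Now row reduce the product.
R2 ← R2 − (2)·R1: [0, 7, 24, 22]
R3 ← R3 + (3/2)·R1: [0, 7/2, 12, 11]
R4 ← R4 + (3)·R1: [0, 4, 24, 16]
R3 ← R3 − (1/2)·R2: [0, 0, 0, 0]
R4 ← R4 − (4/7)·R2: [0, 0, 72/7, 24/7]
Swap R3 ↔ R4
3 nonzero rows, so rank(PC) = 3.

3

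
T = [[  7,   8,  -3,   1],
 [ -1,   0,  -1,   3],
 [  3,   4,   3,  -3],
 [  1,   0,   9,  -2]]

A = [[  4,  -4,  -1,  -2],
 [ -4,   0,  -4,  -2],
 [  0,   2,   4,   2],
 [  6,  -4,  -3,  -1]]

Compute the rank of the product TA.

First compute TA:
[[  2, -38, -54, -37],
 [ 14, -10, -12,  -3],
 [-22,   6,   2,  -5],
 [ -8,  22,  41,  18]]
Now row reduce the product.
R2 ← R2 − (7)·R1: [0, 256, 366, 256]
R3 ← R3 + (11)·R1: [0, -412, -592, -412]
R4 ← R4 + (4)·R1: [0, -130, -175, -130]
R3 ← R3 + (103/64)·R2: [0, 0, -95/32, 0]
R4 ← R4 + (65/128)·R2: [0, 0, 695/64, 0]
R4 ← R4 + (139/38)·R3: [0, 0, 0, 0]
3 nonzero rows, so rank(TA) = 3.

3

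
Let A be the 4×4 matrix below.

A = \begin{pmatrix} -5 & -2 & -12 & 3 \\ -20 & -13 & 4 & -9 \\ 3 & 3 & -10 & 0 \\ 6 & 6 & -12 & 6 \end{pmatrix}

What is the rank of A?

4

Row reduce to echelon form.
R2 ← R2 − (4)·R1: [0, -5, 52, -21]
R3 ← R3 + (3/5)·R1: [0, 9/5, -86/5, 9/5]
R4 ← R4 + (6/5)·R1: [0, 18/5, -132/5, 48/5]
R3 ← R3 + (9/25)·R2: [0, 0, 38/25, -144/25]
R4 ← R4 + (18/25)·R2: [0, 0, 276/25, -138/25]
R4 ← R4 − (138/19)·R3: [0, 0, 0, 690/19]
Echelon form has 4 nonzero rows, so rank(A) = 4.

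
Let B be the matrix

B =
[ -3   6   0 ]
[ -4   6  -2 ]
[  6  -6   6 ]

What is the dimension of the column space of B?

Row reduce to echelon form.
R2 ← R2 − (4/3)·R1: [0, -2, -2]
R3 ← R3 + (2)·R1: [0, 6, 6]
R3 ← R3 + (3)·R2: [0, 0, 0]
Echelon form has 2 nonzero rows, so rank(B) = 2.
The column space has dimension equal to the rank: 2.

2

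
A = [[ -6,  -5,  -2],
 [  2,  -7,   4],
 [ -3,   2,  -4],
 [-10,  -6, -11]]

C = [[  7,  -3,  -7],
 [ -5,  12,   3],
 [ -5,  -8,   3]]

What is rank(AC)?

First compute AC:
[[ -7, -26,  21],
 [ 29, -122, -23],
 [-11,  65,  15],
 [ 15,  46,  19]]
Now row reduce the product.
R2 ← R2 + (29/7)·R1: [0, -1608/7, 64]
R3 ← R3 − (11/7)·R1: [0, 741/7, -18]
R4 ← R4 + (15/7)·R1: [0, -68/7, 64]
R3 ← R3 + (247/536)·R2: [0, 0, 770/67]
R4 ← R4 − (17/402)·R2: [0, 0, 12320/201]
R4 ← R4 − (16/3)·R3: [0, 0, 0]
3 nonzero rows, so rank(AC) = 3.

3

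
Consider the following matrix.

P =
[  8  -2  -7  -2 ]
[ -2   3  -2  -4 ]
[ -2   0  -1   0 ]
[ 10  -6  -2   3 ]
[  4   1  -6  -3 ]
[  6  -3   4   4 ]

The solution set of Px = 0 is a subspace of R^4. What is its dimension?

0

Row reduce to echelon form.
R2 ← R2 + (1/4)·R1: [0, 5/2, -15/4, -9/2]
R3 ← R3 + (1/4)·R1: [0, -1/2, -11/4, -1/2]
R4 ← R4 − (5/4)·R1: [0, -7/2, 27/4, 11/2]
R5 ← R5 − (1/2)·R1: [0, 2, -5/2, -2]
R6 ← R6 − (3/4)·R1: [0, -3/2, 37/4, 11/2]
R3 ← R3 + (1/5)·R2: [0, 0, -7/2, -7/5]
R4 ← R4 + (7/5)·R2: [0, 0, 3/2, -4/5]
R5 ← R5 − (4/5)·R2: [0, 0, 1/2, 8/5]
R6 ← R6 + (3/5)·R2: [0, 0, 7, 14/5]
R4 ← R4 + (3/7)·R3: [0, 0, 0, -7/5]
R5 ← R5 + (1/7)·R3: [0, 0, 0, 7/5]
R6 ← R6 + (2)·R3: [0, 0, 0, 0]
R5 ← R5 + R4: [0, 0, 0, 0]
4 nonzero rows, so rank(P) = 4.
P has 4 columns; by rank–nullity, nullity = 4 − 4 = 0.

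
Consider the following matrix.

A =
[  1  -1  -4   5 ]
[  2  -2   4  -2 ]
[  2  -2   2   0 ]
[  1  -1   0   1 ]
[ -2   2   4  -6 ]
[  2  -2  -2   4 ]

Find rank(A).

Row reduce to echelon form.
R2 ← R2 − (2)·R1: [0, 0, 12, -12]
R3 ← R3 − (2)·R1: [0, 0, 10, -10]
R4 ← R4 − R1: [0, 0, 4, -4]
R5 ← R5 + (2)·R1: [0, 0, -4, 4]
R6 ← R6 − (2)·R1: [0, 0, 6, -6]
R3 ← R3 − (5/6)·R2: [0, 0, 0, 0]
R4 ← R4 − (1/3)·R2: [0, 0, 0, 0]
R5 ← R5 + (1/3)·R2: [0, 0, 0, 0]
R6 ← R6 − (1/2)·R2: [0, 0, 0, 0]
Echelon form has 2 nonzero rows, so rank(A) = 2.

2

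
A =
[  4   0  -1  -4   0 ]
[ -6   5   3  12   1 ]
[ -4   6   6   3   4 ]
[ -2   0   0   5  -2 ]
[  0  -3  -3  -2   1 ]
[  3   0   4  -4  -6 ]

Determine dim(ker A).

1

Row reduce to echelon form.
R2 ← R2 + (3/2)·R1: [0, 5, 3/2, 6, 1]
R3 ← R3 + R1: [0, 6, 5, -1, 4]
R4 ← R4 + (1/2)·R1: [0, 0, -1/2, 3, -2]
R6 ← R6 − (3/4)·R1: [0, 0, 19/4, -1, -6]
R3 ← R3 − (6/5)·R2: [0, 0, 16/5, -41/5, 14/5]
R5 ← R5 + (3/5)·R2: [0, 0, -21/10, 8/5, 8/5]
R4 ← R4 + (5/32)·R3: [0, 0, 0, 55/32, -25/16]
R5 ← R5 + (21/32)·R3: [0, 0, 0, -121/32, 55/16]
R6 ← R6 − (95/64)·R3: [0, 0, 0, 715/64, -325/32]
R5 ← R5 + (11/5)·R4: [0, 0, 0, 0, 0]
R6 ← R6 − (13/2)·R4: [0, 0, 0, 0, 0]
4 nonzero rows, so rank(A) = 4.
A has 5 columns; by rank–nullity, nullity = 5 − 4 = 1.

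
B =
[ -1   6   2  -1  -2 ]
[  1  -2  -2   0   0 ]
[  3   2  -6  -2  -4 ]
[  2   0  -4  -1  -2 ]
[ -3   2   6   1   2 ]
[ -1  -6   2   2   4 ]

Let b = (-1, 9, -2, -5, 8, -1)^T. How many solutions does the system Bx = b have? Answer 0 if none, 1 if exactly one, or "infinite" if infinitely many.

0

Row reduce the augmented matrix [B | b].
R2 ← R2 + R1: [0, 4, 0, -1, -2, 8]
R3 ← R3 + (3)·R1: [0, 20, 0, -5, -10, -5]
R4 ← R4 + (2)·R1: [0, 12, 0, -3, -6, -7]
R5 ← R5 − (3)·R1: [0, -16, 0, 4, 8, 11]
R6 ← R6 − R1: [0, -12, 0, 3, 6, 0]
R3 ← R3 − (5)·R2: [0, 0, 0, 0, 0, -45]
R4 ← R4 − (3)·R2: [0, 0, 0, 0, 0, -31]
R5 ← R5 + (4)·R2: [0, 0, 0, 0, 0, 43]
R6 ← R6 + (3)·R2: [0, 0, 0, 0, 0, 24]
R4 ← R4 − (31/45)·R3: [0, 0, 0, 0, 0, 0]
R5 ← R5 + (43/45)·R3: [0, 0, 0, 0, 0, 0]
R6 ← R6 + (8/15)·R3: [0, 0, 0, 0, 0, 0]
The echelon form has 3 nonzero rows; the last pivot sits in the augmented column, so rank(B) = 2 but rank([B|b]) = 3.
Since the ranks differ, the system is inconsistent.
It has no solutions.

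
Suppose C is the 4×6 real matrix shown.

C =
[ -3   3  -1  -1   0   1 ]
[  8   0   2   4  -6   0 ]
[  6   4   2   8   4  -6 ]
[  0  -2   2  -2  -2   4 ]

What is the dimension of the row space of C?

4

Row reduce to echelon form.
R2 ← R2 + (8/3)·R1: [0, 8, -2/3, 4/3, -6, 8/3]
R3 ← R3 + (2)·R1: [0, 10, 0, 6, 4, -4]
R3 ← R3 − (5/4)·R2: [0, 0, 5/6, 13/3, 23/2, -22/3]
R4 ← R4 + (1/4)·R2: [0, 0, 11/6, -5/3, -7/2, 14/3]
R4 ← R4 − (11/5)·R3: [0, 0, 0, -56/5, -144/5, 104/5]
Echelon form has 4 nonzero rows, so rank(C) = 4.
The row space has dimension equal to the rank: 4.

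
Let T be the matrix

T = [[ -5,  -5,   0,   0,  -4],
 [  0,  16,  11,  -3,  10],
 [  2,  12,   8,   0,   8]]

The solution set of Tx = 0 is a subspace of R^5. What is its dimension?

2

Row reduce to echelon form.
R3 ← R3 + (2/5)·R1: [0, 10, 8, 0, 32/5]
R3 ← R3 − (5/8)·R2: [0, 0, 9/8, 15/8, 3/20]
3 nonzero rows, so rank(T) = 3.
T has 5 columns; by rank–nullity, nullity = 5 − 3 = 2.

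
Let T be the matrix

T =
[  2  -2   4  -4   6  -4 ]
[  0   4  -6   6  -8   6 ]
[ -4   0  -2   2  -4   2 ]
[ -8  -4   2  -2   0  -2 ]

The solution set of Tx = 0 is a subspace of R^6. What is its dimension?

Row reduce to echelon form.
R3 ← R3 + (2)·R1: [0, -4, 6, -6, 8, -6]
R4 ← R4 + (4)·R1: [0, -12, 18, -18, 24, -18]
R3 ← R3 + R2: [0, 0, 0, 0, 0, 0]
R4 ← R4 + (3)·R2: [0, 0, 0, 0, 0, 0]
2 nonzero rows, so rank(T) = 2.
T has 6 columns; by rank–nullity, nullity = 6 − 2 = 4.

4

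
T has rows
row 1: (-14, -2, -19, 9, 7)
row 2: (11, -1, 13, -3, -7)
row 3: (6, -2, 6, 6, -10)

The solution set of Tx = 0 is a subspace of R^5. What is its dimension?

Row reduce to echelon form.
R2 ← R2 + (11/14)·R1: [0, -18/7, -27/14, 57/14, -3/2]
R3 ← R3 + (3/7)·R1: [0, -20/7, -15/7, 69/7, -7]
R3 ← R3 − (10/9)·R2: [0, 0, 0, 16/3, -16/3]
3 nonzero rows, so rank(T) = 3.
T has 5 columns; by rank–nullity, nullity = 5 − 3 = 2.

2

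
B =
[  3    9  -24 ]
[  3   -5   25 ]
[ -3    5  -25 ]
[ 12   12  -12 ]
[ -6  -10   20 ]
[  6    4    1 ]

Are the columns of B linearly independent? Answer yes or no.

no

Row reduce B to echelon form.
R2 ← R2 − R1: [0, -14, 49]
R3 ← R3 + R1: [0, 14, -49]
R4 ← R4 − (4)·R1: [0, -24, 84]
R5 ← R5 + (2)·R1: [0, 8, -28]
R6 ← R6 − (2)·R1: [0, -14, 49]
R3 ← R3 + R2: [0, 0, 0]
R4 ← R4 − (12/7)·R2: [0, 0, 0]
R5 ← R5 + (4/7)·R2: [0, 0, 0]
R6 ← R6 − R2: [0, 0, 0]
2 pivots among 3 columns.
Only 2 < 3 pivot columns, so the columns are linearly dependent.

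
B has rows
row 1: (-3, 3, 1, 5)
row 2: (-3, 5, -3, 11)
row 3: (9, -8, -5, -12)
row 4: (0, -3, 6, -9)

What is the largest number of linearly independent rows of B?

Row reduce to echelon form.
R2 ← R2 − R1: [0, 2, -4, 6]
R3 ← R3 + (3)·R1: [0, 1, -2, 3]
R3 ← R3 − (1/2)·R2: [0, 0, 0, 0]
R4 ← R4 + (3/2)·R2: [0, 0, 0, 0]
Echelon form has 2 nonzero rows, so rank(B) = 2.
The rank gives the maximum number of linearly independent rows: 2.

2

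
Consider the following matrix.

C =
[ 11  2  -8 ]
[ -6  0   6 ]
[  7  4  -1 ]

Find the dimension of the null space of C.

Row reduce to echelon form.
R2 ← R2 + (6/11)·R1: [0, 12/11, 18/11]
R3 ← R3 − (7/11)·R1: [0, 30/11, 45/11]
R3 ← R3 − (5/2)·R2: [0, 0, 0]
2 nonzero rows, so rank(C) = 2.
C has 3 columns; by rank–nullity, nullity = 3 − 2 = 1.

1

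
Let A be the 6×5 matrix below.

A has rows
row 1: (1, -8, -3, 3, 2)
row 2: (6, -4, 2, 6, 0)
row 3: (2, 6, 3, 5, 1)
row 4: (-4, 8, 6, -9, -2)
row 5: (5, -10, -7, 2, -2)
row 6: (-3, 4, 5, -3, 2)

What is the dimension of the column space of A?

5

Row reduce to echelon form.
R2 ← R2 − (6)·R1: [0, 44, 20, -12, -12]
R3 ← R3 − (2)·R1: [0, 22, 9, -1, -3]
R4 ← R4 + (4)·R1: [0, -24, -6, 3, 6]
R5 ← R5 − (5)·R1: [0, 30, 8, -13, -12]
R6 ← R6 + (3)·R1: [0, -20, -4, 6, 8]
R3 ← R3 − (1/2)·R2: [0, 0, -1, 5, 3]
R4 ← R4 + (6/11)·R2: [0, 0, 54/11, -39/11, -6/11]
R5 ← R5 − (15/22)·R2: [0, 0, -62/11, -53/11, -42/11]
R6 ← R6 + (5/11)·R2: [0, 0, 56/11, 6/11, 28/11]
R4 ← R4 + (54/11)·R3: [0, 0, 0, 21, 156/11]
R5 ← R5 − (62/11)·R3: [0, 0, 0, -33, -228/11]
R6 ← R6 + (56/11)·R3: [0, 0, 0, 26, 196/11]
R5 ← R5 + (11/7)·R4: [0, 0, 0, 0, 120/77]
R6 ← R6 − (26/21)·R4: [0, 0, 0, 0, 20/77]
R6 ← R6 − (1/6)·R5: [0, 0, 0, 0, 0]
Echelon form has 5 nonzero rows, so rank(A) = 5.
The column space has dimension equal to the rank: 5.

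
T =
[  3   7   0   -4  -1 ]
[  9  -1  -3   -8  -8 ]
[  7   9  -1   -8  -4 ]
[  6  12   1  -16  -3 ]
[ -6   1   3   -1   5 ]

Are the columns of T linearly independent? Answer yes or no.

no

Row reduce T to echelon form.
R2 ← R2 − (3)·R1: [0, -22, -3, 4, -5]
R3 ← R3 − (7/3)·R1: [0, -22/3, -1, 4/3, -5/3]
R4 ← R4 − (2)·R1: [0, -2, 1, -8, -1]
R5 ← R5 + (2)·R1: [0, 15, 3, -9, 3]
R3 ← R3 − (1/3)·R2: [0, 0, 0, 0, 0]
R4 ← R4 − (1/11)·R2: [0, 0, 14/11, -92/11, -6/11]
R5 ← R5 + (15/22)·R2: [0, 0, 21/22, -69/11, -9/22]
Swap R3 ↔ R4
R5 ← R5 − (3/4)·R3: [0, 0, 0, 0, 0]
3 pivots among 5 columns.
Only 3 < 5 pivot columns, so the columns are linearly dependent.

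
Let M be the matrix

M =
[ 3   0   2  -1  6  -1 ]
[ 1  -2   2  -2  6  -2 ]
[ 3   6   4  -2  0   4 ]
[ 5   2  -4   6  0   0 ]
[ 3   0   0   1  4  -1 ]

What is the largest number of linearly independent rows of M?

Row reduce to echelon form.
R2 ← R2 − (1/3)·R1: [0, -2, 4/3, -5/3, 4, -5/3]
R3 ← R3 − R1: [0, 6, 2, -1, -6, 5]
R4 ← R4 − (5/3)·R1: [0, 2, -22/3, 23/3, -10, 5/3]
R5 ← R5 − R1: [0, 0, -2, 2, -2, 0]
R3 ← R3 + (3)·R2: [0, 0, 6, -6, 6, 0]
R4 ← R4 + R2: [0, 0, -6, 6, -6, 0]
R4 ← R4 + R3: [0, 0, 0, 0, 0, 0]
R5 ← R5 + (1/3)·R3: [0, 0, 0, 0, 0, 0]
Echelon form has 3 nonzero rows, so rank(M) = 3.
The rank gives the maximum number of linearly independent rows: 3.

3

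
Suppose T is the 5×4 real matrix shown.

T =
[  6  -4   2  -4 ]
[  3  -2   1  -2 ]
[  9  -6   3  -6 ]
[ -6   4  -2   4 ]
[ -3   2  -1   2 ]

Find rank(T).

Row reduce to echelon form.
R2 ← R2 − (1/2)·R1: [0, 0, 0, 0]
R3 ← R3 − (3/2)·R1: [0, 0, 0, 0]
R4 ← R4 + R1: [0, 0, 0, 0]
R5 ← R5 + (1/2)·R1: [0, 0, 0, 0]
Echelon form has 1 nonzero row, so rank(T) = 1.

1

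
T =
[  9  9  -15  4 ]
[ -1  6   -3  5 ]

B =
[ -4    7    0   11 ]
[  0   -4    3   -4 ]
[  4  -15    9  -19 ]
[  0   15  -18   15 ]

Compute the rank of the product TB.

2

First compute TB:
[[-96, 312, -180, 408],
 [ -8,  89, -99,  97]]
Now row reduce the product.
R2 ← R2 − (1/12)·R1: [0, 63, -84, 63]
2 nonzero rows, so rank(TB) = 2.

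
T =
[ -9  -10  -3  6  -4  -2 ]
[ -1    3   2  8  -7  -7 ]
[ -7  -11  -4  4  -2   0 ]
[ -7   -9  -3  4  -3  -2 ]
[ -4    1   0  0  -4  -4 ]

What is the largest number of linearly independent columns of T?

Row reduce to echelon form.
R2 ← R2 − (1/9)·R1: [0, 37/9, 7/3, 22/3, -59/9, -61/9]
R3 ← R3 − (7/9)·R1: [0, -29/9, -5/3, -2/3, 10/9, 14/9]
R4 ← R4 − (7/9)·R1: [0, -11/9, -2/3, -2/3, 1/9, -4/9]
R5 ← R5 − (4/9)·R1: [0, 49/9, 4/3, -8/3, -20/9, -28/9]
R3 ← R3 + (29/37)·R2: [0, 0, 6/37, 188/37, -149/37, -139/37]
R4 ← R4 + (11/37)·R2: [0, 0, 1/37, 56/37, -68/37, -91/37]
R5 ← R5 − (49/37)·R2: [0, 0, -65/37, -458/37, 239/37, 217/37]
R4 ← R4 − (1/6)·R3: [0, 0, 0, 2/3, -7/6, -11/6]
R5 ← R5 + (65/6)·R3: [0, 0, 0, 128/3, -223/6, -209/6]
R5 ← R5 − (64)·R4: [0, 0, 0, 0, 75/2, 165/2]
Echelon form has 5 nonzero rows, so rank(T) = 5.
The rank gives the maximum number of linearly independent columns: 5.

5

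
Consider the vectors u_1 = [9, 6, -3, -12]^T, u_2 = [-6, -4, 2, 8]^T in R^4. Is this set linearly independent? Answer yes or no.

Form the matrix with these vectors as rows and row reduce.
R2 ← R2 + (2/3)·R1: [0, 0, 0, 0]
1 nonzero row, so the 2 vectors span a space of dimension 1.
Since 1 < 2, the vectors are linearly dependent.

no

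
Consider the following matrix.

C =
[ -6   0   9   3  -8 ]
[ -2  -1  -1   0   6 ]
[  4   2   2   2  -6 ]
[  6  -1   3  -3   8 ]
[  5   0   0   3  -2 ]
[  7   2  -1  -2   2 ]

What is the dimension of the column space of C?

Row reduce to echelon form.
R2 ← R2 − (1/3)·R1: [0, -1, -4, -1, 26/3]
R3 ← R3 + (2/3)·R1: [0, 2, 8, 4, -34/3]
R4 ← R4 + R1: [0, -1, 12, 0, 0]
R5 ← R5 + (5/6)·R1: [0, 0, 15/2, 11/2, -26/3]
R6 ← R6 + (7/6)·R1: [0, 2, 19/2, 3/2, -22/3]
R3 ← R3 + (2)·R2: [0, 0, 0, 2, 6]
R4 ← R4 − R2: [0, 0, 16, 1, -26/3]
R6 ← R6 + (2)·R2: [0, 0, 3/2, -1/2, 10]
Swap R3 ↔ R4
R5 ← R5 − (15/32)·R3: [0, 0, 0, 161/32, -221/48]
R6 ← R6 − (3/32)·R3: [0, 0, 0, -19/32, 173/16]
R5 ← R5 − (161/64)·R4: [0, 0, 0, 0, -1891/96]
R6 ← R6 + (19/64)·R4: [0, 0, 0, 0, 403/32]
R6 ← R6 + (39/61)·R5: [0, 0, 0, 0, 0]
Echelon form has 5 nonzero rows, so rank(C) = 5.
The column space has dimension equal to the rank: 5.

5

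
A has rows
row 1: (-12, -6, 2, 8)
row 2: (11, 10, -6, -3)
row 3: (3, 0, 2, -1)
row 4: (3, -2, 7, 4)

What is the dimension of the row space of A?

Row reduce to echelon form.
R2 ← R2 + (11/12)·R1: [0, 9/2, -25/6, 13/3]
R3 ← R3 + (1/4)·R1: [0, -3/2, 5/2, 1]
R4 ← R4 + (1/4)·R1: [0, -7/2, 15/2, 6]
R3 ← R3 + (1/3)·R2: [0, 0, 10/9, 22/9]
R4 ← R4 + (7/9)·R2: [0, 0, 115/27, 253/27]
R4 ← R4 − (23/6)·R3: [0, 0, 0, 0]
Echelon form has 3 nonzero rows, so rank(A) = 3.
The row space has dimension equal to the rank: 3.

3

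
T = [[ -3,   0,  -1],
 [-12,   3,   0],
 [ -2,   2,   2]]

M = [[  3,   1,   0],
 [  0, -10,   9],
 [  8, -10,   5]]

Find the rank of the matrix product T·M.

2

First compute TM:
[[-17,   7,  -5],
 [-36, -42,  27],
 [ 10, -42,  28]]
Now row reduce the product.
R2 ← R2 − (36/17)·R1: [0, -966/17, 639/17]
R3 ← R3 + (10/17)·R1: [0, -644/17, 426/17]
R3 ← R3 − (2/3)·R2: [0, 0, 0]
2 nonzero rows, so rank(TM) = 2.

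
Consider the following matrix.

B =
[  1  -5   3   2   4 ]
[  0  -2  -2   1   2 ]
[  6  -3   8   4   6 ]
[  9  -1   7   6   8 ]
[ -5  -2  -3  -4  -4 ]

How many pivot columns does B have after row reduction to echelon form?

4

Row reduce to echelon form.
R3 ← R3 − (6)·R1: [0, 27, -10, -8, -18]
R4 ← R4 − (9)·R1: [0, 44, -20, -12, -28]
R5 ← R5 + (5)·R1: [0, -27, 12, 6, 16]
R3 ← R3 + (27/2)·R2: [0, 0, -37, 11/2, 9]
R4 ← R4 + (22)·R2: [0, 0, -64, 10, 16]
R5 ← R5 − (27/2)·R2: [0, 0, 39, -15/2, -11]
R4 ← R4 − (64/37)·R3: [0, 0, 0, 18/37, 16/37]
R5 ← R5 + (39/37)·R3: [0, 0, 0, -63/37, -56/37]
R5 ← R5 + (7/2)·R4: [0, 0, 0, 0, 0]
Echelon form has 4 nonzero rows, so rank(B) = 4.
Each nonzero row contributes one pivot column: 4 pivot columns.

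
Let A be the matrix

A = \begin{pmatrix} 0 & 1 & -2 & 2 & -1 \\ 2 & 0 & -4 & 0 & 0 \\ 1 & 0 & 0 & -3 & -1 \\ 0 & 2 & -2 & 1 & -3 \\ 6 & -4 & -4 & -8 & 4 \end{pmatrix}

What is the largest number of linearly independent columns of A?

3

Row reduce to echelon form.
Swap R1 ↔ R2
R3 ← R3 − (1/2)·R1: [0, 0, 2, -3, -1]
R5 ← R5 − (3)·R1: [0, -4, 8, -8, 4]
R4 ← R4 − (2)·R2: [0, 0, 2, -3, -1]
R5 ← R5 + (4)·R2: [0, 0, 0, 0, 0]
R4 ← R4 − R3: [0, 0, 0, 0, 0]
Echelon form has 3 nonzero rows, so rank(A) = 3.
The rank gives the maximum number of linearly independent columns: 3.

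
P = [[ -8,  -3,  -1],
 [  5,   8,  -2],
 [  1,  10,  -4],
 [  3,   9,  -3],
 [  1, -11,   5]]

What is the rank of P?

Row reduce to echelon form.
R2 ← R2 + (5/8)·R1: [0, 49/8, -21/8]
R3 ← R3 + (1/8)·R1: [0, 77/8, -33/8]
R4 ← R4 + (3/8)·R1: [0, 63/8, -27/8]
R5 ← R5 + (1/8)·R1: [0, -91/8, 39/8]
R3 ← R3 − (11/7)·R2: [0, 0, 0]
R4 ← R4 − (9/7)·R2: [0, 0, 0]
R5 ← R5 + (13/7)·R2: [0, 0, 0]
Echelon form has 2 nonzero rows, so rank(P) = 2.

2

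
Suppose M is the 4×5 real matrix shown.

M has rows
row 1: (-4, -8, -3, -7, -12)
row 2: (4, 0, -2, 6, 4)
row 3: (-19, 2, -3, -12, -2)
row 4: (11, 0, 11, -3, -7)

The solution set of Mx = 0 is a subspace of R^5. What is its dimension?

Row reduce to echelon form.
R2 ← R2 + R1: [0, -8, -5, -1, -8]
R3 ← R3 − (19/4)·R1: [0, 40, 45/4, 85/4, 55]
R4 ← R4 + (11/4)·R1: [0, -22, 11/4, -89/4, -40]
R3 ← R3 + (5)·R2: [0, 0, -55/4, 65/4, 15]
R4 ← R4 − (11/4)·R2: [0, 0, 33/2, -39/2, -18]
R4 ← R4 + (6/5)·R3: [0, 0, 0, 0, 0]
3 nonzero rows, so rank(M) = 3.
M has 5 columns; by rank–nullity, nullity = 5 − 3 = 2.

2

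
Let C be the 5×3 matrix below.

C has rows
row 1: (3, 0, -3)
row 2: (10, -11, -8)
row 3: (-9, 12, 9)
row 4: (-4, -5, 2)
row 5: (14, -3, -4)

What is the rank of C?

Row reduce to echelon form.
R2 ← R2 − (10/3)·R1: [0, -11, 2]
R3 ← R3 + (3)·R1: [0, 12, 0]
R4 ← R4 + (4/3)·R1: [0, -5, -2]
R5 ← R5 − (14/3)·R1: [0, -3, 10]
R3 ← R3 + (12/11)·R2: [0, 0, 24/11]
R4 ← R4 − (5/11)·R2: [0, 0, -32/11]
R5 ← R5 − (3/11)·R2: [0, 0, 104/11]
R4 ← R4 + (4/3)·R3: [0, 0, 0]
R5 ← R5 − (13/3)·R3: [0, 0, 0]
Echelon form has 3 nonzero rows, so rank(C) = 3.

3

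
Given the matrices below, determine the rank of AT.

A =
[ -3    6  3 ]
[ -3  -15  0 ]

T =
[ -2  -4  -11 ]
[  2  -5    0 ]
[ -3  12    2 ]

First compute AT:
[[  9,  18,  39],
 [-24,  87,  33]]
Now row reduce the product.
R2 ← R2 + (8/3)·R1: [0, 135, 137]
2 nonzero rows, so rank(AT) = 2.

2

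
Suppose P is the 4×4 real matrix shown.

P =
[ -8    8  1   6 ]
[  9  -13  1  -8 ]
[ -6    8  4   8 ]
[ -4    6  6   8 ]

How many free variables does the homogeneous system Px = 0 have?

1

Row reduce to echelon form.
R2 ← R2 + (9/8)·R1: [0, -4, 17/8, -5/4]
R3 ← R3 − (3/4)·R1: [0, 2, 13/4, 7/2]
R4 ← R4 − (1/2)·R1: [0, 2, 11/2, 5]
R3 ← R3 + (1/2)·R2: [0, 0, 69/16, 23/8]
R4 ← R4 + (1/2)·R2: [0, 0, 105/16, 35/8]
R4 ← R4 − (35/23)·R3: [0, 0, 0, 0]
3 nonzero rows, so rank(P) = 3.
P has 4 columns; by rank–nullity, nullity = 4 − 3 = 1.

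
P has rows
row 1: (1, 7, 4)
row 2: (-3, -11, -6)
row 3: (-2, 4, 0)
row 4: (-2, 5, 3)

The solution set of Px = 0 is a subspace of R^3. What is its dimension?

Row reduce to echelon form.
R2 ← R2 + (3)·R1: [0, 10, 6]
R3 ← R3 + (2)·R1: [0, 18, 8]
R4 ← R4 + (2)·R1: [0, 19, 11]
R3 ← R3 − (9/5)·R2: [0, 0, -14/5]
R4 ← R4 − (19/10)·R2: [0, 0, -2/5]
R4 ← R4 − (1/7)·R3: [0, 0, 0]
3 nonzero rows, so rank(P) = 3.
P has 3 columns; by rank–nullity, nullity = 3 − 3 = 0.

0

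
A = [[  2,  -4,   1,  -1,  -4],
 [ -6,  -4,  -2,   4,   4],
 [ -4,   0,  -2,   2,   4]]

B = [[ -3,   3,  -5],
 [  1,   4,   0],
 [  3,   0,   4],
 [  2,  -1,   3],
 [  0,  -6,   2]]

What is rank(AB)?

2

First compute AB:
[[ -9,  15, -17],
 [ 16, -62,  42],
 [ 10, -38,  26]]
Now row reduce the product.
R2 ← R2 + (16/9)·R1: [0, -106/3, 106/9]
R3 ← R3 + (10/9)·R1: [0, -64/3, 64/9]
R3 ← R3 − (32/53)·R2: [0, 0, 0]
2 nonzero rows, so rank(AB) = 2.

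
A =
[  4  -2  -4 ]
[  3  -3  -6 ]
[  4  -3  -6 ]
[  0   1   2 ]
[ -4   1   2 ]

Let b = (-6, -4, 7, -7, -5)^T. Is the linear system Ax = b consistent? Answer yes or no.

Row reduce the augmented matrix [A | b].
R2 ← R2 − (3/4)·R1: [0, -3/2, -3, 1/2]
R3 ← R3 − R1: [0, -1, -2, 13]
R5 ← R5 + R1: [0, -1, -2, -11]
R3 ← R3 − (2/3)·R2: [0, 0, 0, 38/3]
R4 ← R4 + (2/3)·R2: [0, 0, 0, -20/3]
R5 ← R5 − (2/3)·R2: [0, 0, 0, -34/3]
R4 ← R4 + (10/19)·R3: [0, 0, 0, 0]
R5 ← R5 + (17/19)·R3: [0, 0, 0, 0]
The echelon form has 3 nonzero rows; the last pivot sits in the augmented column, so rank(A) = 2 but rank([A|b]) = 3.
Since the ranks differ, the system is inconsistent.

no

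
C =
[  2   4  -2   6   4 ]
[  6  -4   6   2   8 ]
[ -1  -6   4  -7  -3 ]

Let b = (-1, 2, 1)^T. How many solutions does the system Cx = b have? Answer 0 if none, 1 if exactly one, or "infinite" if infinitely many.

Row reduce the augmented matrix [C | b].
R2 ← R2 − (3)·R1: [0, -16, 12, -16, -4, 5]
R3 ← R3 + (1/2)·R1: [0, -4, 3, -4, -1, 1/2]
R3 ← R3 − (1/4)·R2: [0, 0, 0, 0, 0, -3/4]
The echelon form has 3 nonzero rows; the last pivot sits in the augmented column, so rank(C) = 2 but rank([C|b]) = 3.
Since the ranks differ, the system is inconsistent.
It has no solutions.

0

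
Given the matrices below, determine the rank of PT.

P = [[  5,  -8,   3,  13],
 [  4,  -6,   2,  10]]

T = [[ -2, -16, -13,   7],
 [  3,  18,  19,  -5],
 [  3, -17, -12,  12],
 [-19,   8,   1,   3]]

2

First compute PT:
[[-272, -171, -240, 150],
 [-210, -126, -180, 112]]
Now row reduce the product.
R2 ← R2 − (105/136)·R1: [0, 819/136, 90/17, -259/68]
2 nonzero rows, so rank(PT) = 2.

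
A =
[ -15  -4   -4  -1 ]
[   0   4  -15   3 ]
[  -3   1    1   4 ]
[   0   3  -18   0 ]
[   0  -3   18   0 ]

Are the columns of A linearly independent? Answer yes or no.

no

Row reduce A to echelon form.
R3 ← R3 − (1/5)·R1: [0, 9/5, 9/5, 21/5]
R3 ← R3 − (9/20)·R2: [0, 0, 171/20, 57/20]
R4 ← R4 − (3/4)·R2: [0, 0, -27/4, -9/4]
R5 ← R5 + (3/4)·R2: [0, 0, 27/4, 9/4]
R4 ← R4 + (15/19)·R3: [0, 0, 0, 0]
R5 ← R5 − (15/19)·R3: [0, 0, 0, 0]
3 pivots among 4 columns.
Only 3 < 4 pivot columns, so the columns are linearly dependent.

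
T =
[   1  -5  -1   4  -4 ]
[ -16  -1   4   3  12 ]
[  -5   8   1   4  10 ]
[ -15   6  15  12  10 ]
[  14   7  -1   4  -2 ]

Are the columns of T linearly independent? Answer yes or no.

yes

Row reduce T to echelon form.
R2 ← R2 + (16)·R1: [0, -81, -12, 67, -52]
R3 ← R3 + (5)·R1: [0, -17, -4, 24, -10]
R4 ← R4 + (15)·R1: [0, -69, 0, 72, -50]
R5 ← R5 − (14)·R1: [0, 77, 13, -52, 54]
R3 ← R3 − (17/81)·R2: [0, 0, -40/27, 805/81, 74/81]
R4 ← R4 − (23/27)·R2: [0, 0, 92/9, 403/27, -154/27]
R5 ← R5 + (77/81)·R2: [0, 0, 43/27, 947/81, 370/81]
R4 ← R4 + (69/10)·R3: [0, 0, 0, 167/2, 3/5]
R5 ← R5 + (43/40)·R3: [0, 0, 0, 179/8, 111/20]
R5 ← R5 − (179/668)·R4: [0, 0, 0, 0, 900/167]
5 pivots among 5 columns.
Every column is a pivot column, so the columns are linearly independent.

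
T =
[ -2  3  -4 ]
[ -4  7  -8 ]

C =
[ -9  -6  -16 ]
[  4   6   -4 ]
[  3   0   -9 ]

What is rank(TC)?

First compute TC:
[[ 18,  30,  56],
 [ 40,  66, 108]]
Now row reduce the product.
R2 ← R2 − (20/9)·R1: [0, -2/3, -148/9]
2 nonzero rows, so rank(TC) = 2.

2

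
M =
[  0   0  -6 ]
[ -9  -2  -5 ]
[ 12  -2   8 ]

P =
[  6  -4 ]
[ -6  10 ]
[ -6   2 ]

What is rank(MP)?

First compute MP:
[[ 36, -12],
 [-12,   6],
 [ 36, -52]]
Now row reduce the product.
R2 ← R2 + (1/3)·R1: [0, 2]
R3 ← R3 − R1: [0, -40]
R3 ← R3 + (20)·R2: [0, 0]
2 nonzero rows, so rank(MP) = 2.

2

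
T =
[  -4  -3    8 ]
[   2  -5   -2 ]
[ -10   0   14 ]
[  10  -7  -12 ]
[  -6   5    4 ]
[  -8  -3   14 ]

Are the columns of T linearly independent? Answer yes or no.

Row reduce T to echelon form.
R2 ← R2 + (1/2)·R1: [0, -13/2, 2]
R3 ← R3 − (5/2)·R1: [0, 15/2, -6]
R4 ← R4 + (5/2)·R1: [0, -29/2, 8]
R5 ← R5 − (3/2)·R1: [0, 19/2, -8]
R6 ← R6 − (2)·R1: [0, 3, -2]
R3 ← R3 + (15/13)·R2: [0, 0, -48/13]
R4 ← R4 − (29/13)·R2: [0, 0, 46/13]
R5 ← R5 + (19/13)·R2: [0, 0, -66/13]
R6 ← R6 + (6/13)·R2: [0, 0, -14/13]
R4 ← R4 + (23/24)·R3: [0, 0, 0]
R5 ← R5 − (11/8)·R3: [0, 0, 0]
R6 ← R6 − (7/24)·R3: [0, 0, 0]
3 pivots among 3 columns.
Every column is a pivot column, so the columns are linearly independent.

yes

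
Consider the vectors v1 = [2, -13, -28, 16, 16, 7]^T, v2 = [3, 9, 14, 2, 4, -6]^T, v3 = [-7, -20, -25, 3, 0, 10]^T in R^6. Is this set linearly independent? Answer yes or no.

Form the matrix with these vectors as rows and row reduce.
R2 ← R2 − (3/2)·R1: [0, 57/2, 56, -22, -20, -33/2]
R3 ← R3 + (7/2)·R1: [0, -131/2, -123, 59, 56, 69/2]
R3 ← R3 + (131/57)·R2: [0, 0, 325/57, 481/57, 572/57, -65/19]
3 nonzero rows, so the 3 vectors span a space of dimension 3.
Since 3 = 3, the vectors are linearly independent.

yes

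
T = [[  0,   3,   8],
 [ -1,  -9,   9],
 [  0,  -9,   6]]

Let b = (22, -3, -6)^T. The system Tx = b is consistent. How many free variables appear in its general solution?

0

Row reduce the augmented matrix [T | b].
Swap R1 ↔ R2
R3 ← R3 + (3)·R2: [0, 0, 30, 60]
The echelon form has 3 nonzero rows, and every pivot lies in the first 3 columns, so rank(T) = rank([T|b]) = 3.
The system is consistent.
Free variables = (unknowns) − (rank) = 3 − 3 = 0.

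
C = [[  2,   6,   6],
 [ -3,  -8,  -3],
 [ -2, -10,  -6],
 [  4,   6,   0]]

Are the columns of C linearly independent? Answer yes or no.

yes

Row reduce C to echelon form.
R2 ← R2 + (3/2)·R1: [0, 1, 6]
R3 ← R3 + R1: [0, -4, 0]
R4 ← R4 − (2)·R1: [0, -6, -12]
R3 ← R3 + (4)·R2: [0, 0, 24]
R4 ← R4 + (6)·R2: [0, 0, 24]
R4 ← R4 − R3: [0, 0, 0]
3 pivots among 3 columns.
Every column is a pivot column, so the columns are linearly independent.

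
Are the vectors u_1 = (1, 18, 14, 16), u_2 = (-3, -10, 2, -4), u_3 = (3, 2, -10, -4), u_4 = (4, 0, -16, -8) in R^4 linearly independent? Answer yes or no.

Form the matrix with these vectors as rows and row reduce.
R2 ← R2 + (3)·R1: [0, 44, 44, 44]
R3 ← R3 − (3)·R1: [0, -52, -52, -52]
R4 ← R4 − (4)·R1: [0, -72, -72, -72]
R3 ← R3 + (13/11)·R2: [0, 0, 0, 0]
R4 ← R4 + (18/11)·R2: [0, 0, 0, 0]
2 nonzero rows, so the 4 vectors span a space of dimension 2.
Since 2 < 4, the vectors are linearly dependent.

no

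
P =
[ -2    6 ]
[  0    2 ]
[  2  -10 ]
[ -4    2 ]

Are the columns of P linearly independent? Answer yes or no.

yes

Row reduce P to echelon form.
R3 ← R3 + R1: [0, -4]
R4 ← R4 − (2)·R1: [0, -10]
R3 ← R3 + (2)·R2: [0, 0]
R4 ← R4 + (5)·R2: [0, 0]
2 pivots among 2 columns.
Every column is a pivot column, so the columns are linearly independent.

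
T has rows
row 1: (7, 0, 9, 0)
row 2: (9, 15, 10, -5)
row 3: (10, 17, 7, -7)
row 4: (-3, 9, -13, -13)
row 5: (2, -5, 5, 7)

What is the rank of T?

4

Row reduce to echelon form.
R2 ← R2 − (9/7)·R1: [0, 15, -11/7, -5]
R3 ← R3 − (10/7)·R1: [0, 17, -41/7, -7]
R4 ← R4 + (3/7)·R1: [0, 9, -64/7, -13]
R5 ← R5 − (2/7)·R1: [0, -5, 17/7, 7]
R3 ← R3 − (17/15)·R2: [0, 0, -428/105, -4/3]
R4 ← R4 − (3/5)·R2: [0, 0, -41/5, -10]
R5 ← R5 + (1/3)·R2: [0, 0, 40/21, 16/3]
R4 ← R4 − (861/428)·R3: [0, 0, 0, -783/107]
R5 ← R5 + (50/107)·R3: [0, 0, 0, 504/107]
R5 ← R5 + (56/87)·R4: [0, 0, 0, 0]
Echelon form has 4 nonzero rows, so rank(T) = 4.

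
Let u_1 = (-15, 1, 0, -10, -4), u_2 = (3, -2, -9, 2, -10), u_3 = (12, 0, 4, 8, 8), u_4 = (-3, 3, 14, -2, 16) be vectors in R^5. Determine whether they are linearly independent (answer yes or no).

Form the matrix with these vectors as rows and row reduce.
R2 ← R2 + (1/5)·R1: [0, -9/5, -9, 0, -54/5]
R3 ← R3 + (4/5)·R1: [0, 4/5, 4, 0, 24/5]
R4 ← R4 − (1/5)·R1: [0, 14/5, 14, 0, 84/5]
R3 ← R3 + (4/9)·R2: [0, 0, 0, 0, 0]
R4 ← R4 + (14/9)·R2: [0, 0, 0, 0, 0]
2 nonzero rows, so the 4 vectors span a space of dimension 2.
Since 2 < 4, the vectors are linearly dependent.

no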